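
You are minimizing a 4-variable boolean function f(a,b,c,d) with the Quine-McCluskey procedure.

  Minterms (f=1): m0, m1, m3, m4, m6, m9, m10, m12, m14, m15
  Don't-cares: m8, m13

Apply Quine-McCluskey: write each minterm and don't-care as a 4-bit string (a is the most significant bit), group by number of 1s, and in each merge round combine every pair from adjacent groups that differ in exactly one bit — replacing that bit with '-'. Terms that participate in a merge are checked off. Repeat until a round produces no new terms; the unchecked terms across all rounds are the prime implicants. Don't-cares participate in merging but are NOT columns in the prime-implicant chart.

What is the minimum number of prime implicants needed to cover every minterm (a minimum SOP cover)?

5

Round 0: 0000✓ 0001✓ 0011✓ 0100✓ 0110✓ 1000✓ 1001✓ 1010✓ 1100✓ 1101✓ 1110✓ 1111✓
Round 1: -000✓ -001✓ -100✓ -110✓ 0-00✓ 00-1 000-✓ 01-0✓ 1-00✓ 1-01✓ 1-10✓ 10-0✓ 100-✓ 11-0✓ 11-1✓ 110-✓ 111-✓
Round 2: --00 -00- -1-0 1--0 1-0- 11--
PIs = {--00, -00-, -1-0, 00-1, 1--0, 1-0-, 11--}
Coverage chart:
  m0: --00,-00-
  m1: -00-,00-1
  m3: 00-1 ←essential
  m4: --00,-1-0
  m6: -1-0 ←essential
  m9: -00-,1-0-
  m10: 1--0 ←essential
  m12: --00,-1-0,1--0,1-0-,11--
  m14: -1-0,1--0,11--
  m15: 11-- ←essential
Essential: -1-0, 00-1, 1--0, 11--
Petrick residual → -00-
Min cover (5 terms): b'c' + bd' + a'b'd + ad' + ab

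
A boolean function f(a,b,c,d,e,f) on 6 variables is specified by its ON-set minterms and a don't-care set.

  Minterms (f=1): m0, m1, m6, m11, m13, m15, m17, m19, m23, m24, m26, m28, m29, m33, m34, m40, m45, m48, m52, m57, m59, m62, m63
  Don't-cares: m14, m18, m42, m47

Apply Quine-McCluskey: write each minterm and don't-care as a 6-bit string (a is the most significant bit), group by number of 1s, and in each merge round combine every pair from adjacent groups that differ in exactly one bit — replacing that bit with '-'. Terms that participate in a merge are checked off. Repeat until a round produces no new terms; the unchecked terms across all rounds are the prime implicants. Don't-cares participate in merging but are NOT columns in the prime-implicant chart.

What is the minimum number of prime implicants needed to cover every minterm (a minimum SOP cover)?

14

[col 0] 000000*, 000001*, 000110*, 001011*, 001101*, 001110*, 001111*, 010001*, 010010*, 010011*, 010111*, 011000*, 011010*, 011100*, 011101*, 100001*, 100010*, 101000*, 101010*, 101101*, 101111*, 110000*, 110100*, 111001*, 111011*, 111110*, 111111*
[col 1] -00001, -01101*, -01111*, 0-0001, 0-1101, 00-110, 00000-, 001-11, 0011-1*, 00111-, 01-010, 010-11, 0100-1, 01001-, 011-00, 0110-0, 01110-, 1-1111, 10-010, 1010-0, 1011-1*, 110-00, 111-11, 1110-1, 11111-
[col 2] -011-1
Prime implicants: -00001, -011-1, 0-0001, 0-1101, 00-110, 00000-, 001-11, 00111-, 01-010, 010-11, 0100-1, 01001-, 011-00, 0110-0, 01110-, 1-1111, 10-010, 1010-0, 110-00, 111-11, 1110-1, 11111-
PI chart (minterm → PIs covering it):
  0 | 00000-  (sole → essential)
  1 | -00001,0-0001,00000-
  6 | 00-110  (sole → essential)
  11 | 001-11  (sole → essential)
  13 | -011-1,0-1101
  15 | -011-1,001-11,00111-
  17 | 0-0001,0100-1
  19 | 010-11,0100-1,01001-
  23 | 010-11  (sole → essential)
  24 | 011-00,0110-0
  26 | 01-010,0110-0
  28 | 011-00,01110-
  29 | 0-1101,01110-
  33 | -00001  (sole → essential)
  34 | 10-010  (sole → essential)
  40 | 1010-0  (sole → essential)
  45 | -011-1  (sole → essential)
  48 | 110-00  (sole → essential)
  52 | 110-00  (sole → essential)
  57 | 1110-1  (sole → essential)
  59 | 111-11,1110-1
  62 | 11111-  (sole → essential)
  63 | 1-1111,111-11,11111-
Essential prime implicants: -00001, -011-1, 00-110, 00000-, 001-11, 010-11, 10-010, 1010-0, 110-00, 1110-1, 11111-
Petrick residual → 0-0001, 0110-0, 01110-
Minimum SOP uses 14 PIs: b'c'd'e'f + b'cdf + a'c'd'e'f + a'b'def' + a'b'c'd'e' + a'b'cef + a'bc'ef + a'bcd'f' + a'bcde' + ab'd'ef' + ab'cd'f' + abc'e'f' + abcd'f + abcde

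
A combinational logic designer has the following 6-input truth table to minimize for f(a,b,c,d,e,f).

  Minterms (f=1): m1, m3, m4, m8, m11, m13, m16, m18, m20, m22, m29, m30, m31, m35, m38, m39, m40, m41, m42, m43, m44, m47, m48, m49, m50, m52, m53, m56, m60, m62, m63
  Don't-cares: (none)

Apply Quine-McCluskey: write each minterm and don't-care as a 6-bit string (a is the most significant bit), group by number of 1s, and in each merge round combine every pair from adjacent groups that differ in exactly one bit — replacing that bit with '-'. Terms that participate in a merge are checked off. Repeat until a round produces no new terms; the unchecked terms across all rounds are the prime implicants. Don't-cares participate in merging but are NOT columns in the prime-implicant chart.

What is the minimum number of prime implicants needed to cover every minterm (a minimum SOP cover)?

Round 0: 000001✓ 000011✓ 000100✓ 001000✓ 001011✓ 001101✓ 010000✓ 010010✓ 010100✓ 010110✓ 011101✓ 011110✓ 011111✓ 100011✓ 100110✓ 100111✓ 101000✓ 101001✓ 101010✓ 101011✓ 101100✓ 101111✓ 110000✓ 110001✓ 110010✓ 110100✓ 110101✓ 111000✓ 111100✓ 111110✓ 111111✓
Round 1: -00011✓ -01000 -01011✓ -10000✓ -10010✓ -10100✓ -11110✓ -11111✓ 0-0100 0-1101 00-011✓ 0000-1 01-110 010-00✓ 010-10✓ 0100-0✓ 0101-0✓ 0111-1 01111-✓ 1-1000✓ 1-1100✓ 1-1111 10-011✓ 10-111✓ 100-11✓ 10011- 101-00✓ 101-11✓ 1010-0✓ 1010-1✓ 10100-✓ 10101-✓ 11-000✓ 11-100✓ 110-00✓ 110-01✓ 1100-0✓ 11000-✓ 11010-✓ 111-00✓ 1111-0 11111-✓
Round 2: -0-011 -10-00 -100-0 -1111- 010--0 1-1-00 10--11 1010-- 11--00 110-0-
PIs = {-0-011, -01000, -10-00, -100-0, -1111-, 0-0100, 0-1101, 0000-1, 01-110, 010--0, 0111-1, 1-1-00, 1-1111, 10--11, 10011-, 1010--, 11--00, 110-0-, 1111-0}
Coverage chart:
  m1: 0000-1 ←essential
  m3: -0-011,0000-1
  m4: 0-0100 ←essential
  m8: -01000 ←essential
  m11: -0-011 ←essential
  m13: 0-1101 ←essential
  m16: -10-00,-100-0,010--0
  m18: -100-0,010--0
  m20: -10-00,0-0100,010--0
  m22: 01-110,010--0
  m29: 0-1101,0111-1
  m30: -1111-,01-110
  m31: -1111-,0111-1
  m35: -0-011,10--11
  m38: 10011- ←essential
  m39: 10--11,10011-
  m40: -01000,1-1-00,1010--
  m41: 1010-- ←essential
  m42: 1010-- ←essential
  m43: -0-011,10--11,1010--
  m44: 1-1-00 ←essential
  m47: 1-1111,10--11
  m48: -10-00,-100-0,11--00,110-0-
  m49: 110-0- ←essential
  m50: -100-0 ←essential
  m52: -10-00,11--00,110-0-
  m53: 110-0- ←essential
  m56: 1-1-00,11--00
  m60: 1-1-00,11--00,1111-0
  m62: -1111-,1111-0
  m63: -1111-,1-1111
Essential: -0-011, -01000, -100-0, 0-0100, 0-1101, 0000-1, 1-1-00, 10011-, 1010--, 110-0-
Petrick residual → -1111-, 01-110, 1-1111
Min cover (13 terms): b'd'ef + b'cd'e'f' + bc'd'f' + bcde + a'c'de'f' + a'cde'f + a'b'c'd'f + a'bdef' + ace'f' + acdef + ab'c'de + ab'cd' + abc'e'

13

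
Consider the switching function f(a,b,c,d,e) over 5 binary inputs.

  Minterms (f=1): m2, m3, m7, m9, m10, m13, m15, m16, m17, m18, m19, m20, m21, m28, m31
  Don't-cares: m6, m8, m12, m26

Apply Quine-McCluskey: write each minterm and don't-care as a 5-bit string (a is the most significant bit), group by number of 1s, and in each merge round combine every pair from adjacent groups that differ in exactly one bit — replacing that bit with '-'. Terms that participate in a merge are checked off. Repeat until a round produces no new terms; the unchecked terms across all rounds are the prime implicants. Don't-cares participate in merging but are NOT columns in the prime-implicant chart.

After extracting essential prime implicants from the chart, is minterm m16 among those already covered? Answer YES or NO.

[col 0] 00010*, 00011*, 00110*, 00111*, 01000*, 01001*, 01010*, 01100*, 01101*, 01111*, 10000*, 10001*, 10010*, 10011*, 10100*, 10101*, 11010*, 11100*, 11111*
[col 1] -0010*, -0011*, -1010*, -1100, -1111, 0-010*, 0-111, 00-10*, 00-11*, 0001-*, 0011-*, 01-00*, 01-01*, 010-0, 0100-*, 011-1, 0110-*, 1-010*, 1-100, 10-00*, 10-01*, 100-0*, 100-1*, 1000-*, 1001-*, 1010-*
[col 2] --010, -001-, 00-1-, 01-0-, 10-0-, 100--
Prime implicants: --010, -001-, -1100, -1111, 0-111, 00-1-, 01-0-, 010-0, 011-1, 1-100, 10-0-, 100--
PI chart (minterm → PIs covering it):
  2 | --010,-001-,00-1-
  3 | -001-,00-1-
  7 | 0-111,00-1-
  9 | 01-0-  (sole → essential)
  10 | --010,010-0
  13 | 01-0-,011-1
  15 | -1111,0-111,011-1
  16 | 10-0-,100--
  17 | 10-0-,100--
  18 | --010,-001-,100--
  19 | -001-,100--
  20 | 1-100,10-0-
  21 | 10-0-  (sole → essential)
  28 | -1100,1-100
  31 | -1111  (sole → essential)
Essential prime implicants: -1111, 01-0-, 10-0-

YES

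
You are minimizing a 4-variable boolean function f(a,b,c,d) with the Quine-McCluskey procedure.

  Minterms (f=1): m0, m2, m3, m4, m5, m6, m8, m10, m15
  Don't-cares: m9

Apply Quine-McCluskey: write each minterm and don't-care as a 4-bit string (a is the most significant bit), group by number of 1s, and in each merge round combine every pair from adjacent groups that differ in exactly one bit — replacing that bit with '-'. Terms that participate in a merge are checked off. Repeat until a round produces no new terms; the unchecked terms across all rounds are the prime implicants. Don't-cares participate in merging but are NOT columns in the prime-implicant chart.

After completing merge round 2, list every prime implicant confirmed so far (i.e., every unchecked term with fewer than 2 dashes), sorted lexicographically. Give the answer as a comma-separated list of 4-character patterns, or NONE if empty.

[col 0] 0000*, 0010*, 0011*, 0100*, 0101*, 0110*, 1000*, 1001*, 1010*, 1111
[col 1] -000*, -010*, 0-00*, 0-10*, 00-0*, 001-, 01-0*, 010-, 10-0*, 100-
[col 2] -0-0, 0--0
Prime implicants: -0-0, 0--0, 001-, 010-, 100-, 1111

001-, 010-, 100-, 1111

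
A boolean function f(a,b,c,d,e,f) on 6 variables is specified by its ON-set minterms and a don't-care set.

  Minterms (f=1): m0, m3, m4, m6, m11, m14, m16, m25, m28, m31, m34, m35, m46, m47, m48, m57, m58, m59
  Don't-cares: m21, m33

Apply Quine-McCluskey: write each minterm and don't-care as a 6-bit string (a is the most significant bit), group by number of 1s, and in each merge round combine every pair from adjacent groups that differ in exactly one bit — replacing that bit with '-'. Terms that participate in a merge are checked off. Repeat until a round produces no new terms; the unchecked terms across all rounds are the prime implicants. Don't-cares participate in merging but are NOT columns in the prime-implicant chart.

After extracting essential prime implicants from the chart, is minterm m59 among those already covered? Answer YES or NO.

[col 0] 000000*, 000011*, 000100*, 000110*, 001011*, 001110*, 010000*, 010101, 011001*, 011100, 011111, 100001*, 100010*, 100011*, 101110*, 101111*, 110000*, 111001*, 111010*, 111011*
[col 1] -00011, -01110, -10000, -11001, 0-0000, 00-011, 00-110, 000-00, 0001-0, 1000-1, 10001-, 10111-, 1110-1, 11101-
Prime implicants: -00011, -01110, -10000, -11001, 0-0000, 00-011, 00-110, 000-00, 0001-0, 010101, 011100, 011111, 1000-1, 10001-, 10111-, 1110-1, 11101-
PI chart (minterm → PIs covering it):
  0 | 0-0000,000-00
  3 | -00011,00-011
  4 | 000-00,0001-0
  6 | 00-110,0001-0
  11 | 00-011  (sole → essential)
  14 | -01110,00-110
  16 | -10000,0-0000
  25 | -11001  (sole → essential)
  28 | 011100  (sole → essential)
  31 | 011111  (sole → essential)
  34 | 10001-  (sole → essential)
  35 | -00011,1000-1,10001-
  46 | -01110,10111-
  47 | 10111-  (sole → essential)
  48 | -10000  (sole → essential)
  57 | -11001,1110-1
  58 | 11101-  (sole → essential)
  59 | 1110-1,11101-
Essential prime implicants: -10000, -11001, 00-011, 011100, 011111, 10001-, 10111-, 11101-

YES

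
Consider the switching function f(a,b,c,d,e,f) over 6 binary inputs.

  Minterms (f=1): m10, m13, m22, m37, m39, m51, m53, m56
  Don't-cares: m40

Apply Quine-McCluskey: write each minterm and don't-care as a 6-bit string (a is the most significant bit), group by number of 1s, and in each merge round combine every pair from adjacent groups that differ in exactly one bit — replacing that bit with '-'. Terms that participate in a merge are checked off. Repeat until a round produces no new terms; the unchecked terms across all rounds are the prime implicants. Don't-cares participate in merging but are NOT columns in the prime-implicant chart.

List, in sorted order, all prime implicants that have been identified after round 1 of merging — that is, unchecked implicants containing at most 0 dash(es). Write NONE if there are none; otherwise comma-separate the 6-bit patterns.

001010, 001101, 010110, 110011

Round 0: 001010 001101 010110 100101✓ 100111✓ 101000✓ 110011 110101✓ 111000✓
Round 1: 1-0101 1-1000 1001-1
PIs = {001010, 001101, 010110, 1-0101, 1-1000, 1001-1, 110011}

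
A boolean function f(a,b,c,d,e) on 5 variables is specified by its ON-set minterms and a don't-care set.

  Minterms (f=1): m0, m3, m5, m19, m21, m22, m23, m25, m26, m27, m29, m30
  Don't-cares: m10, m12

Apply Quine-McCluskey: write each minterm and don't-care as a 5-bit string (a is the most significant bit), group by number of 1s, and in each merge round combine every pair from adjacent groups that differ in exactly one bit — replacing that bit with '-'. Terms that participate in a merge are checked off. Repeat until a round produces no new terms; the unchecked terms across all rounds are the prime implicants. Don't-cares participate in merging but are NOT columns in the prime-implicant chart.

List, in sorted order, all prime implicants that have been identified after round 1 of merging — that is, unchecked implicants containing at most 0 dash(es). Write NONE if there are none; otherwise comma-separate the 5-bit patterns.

Round 0: 00000 00011✓ 00101✓ 01010✓ 01100 10011✓ 10101✓ 10110✓ 10111✓ 11001✓ 11010✓ 11011✓ 11101✓ 11110✓
Round 1: -0011 -0101 -1010 1-011 1-101 1-110 10-11 101-1 1011- 11-01 11-10 110-1 1101-
PIs = {-0011, -0101, -1010, 00000, 01100, 1-011, 1-101, 1-110, 10-11, 101-1, 1011-, 11-01, 11-10, 110-1, 1101-}

00000, 01100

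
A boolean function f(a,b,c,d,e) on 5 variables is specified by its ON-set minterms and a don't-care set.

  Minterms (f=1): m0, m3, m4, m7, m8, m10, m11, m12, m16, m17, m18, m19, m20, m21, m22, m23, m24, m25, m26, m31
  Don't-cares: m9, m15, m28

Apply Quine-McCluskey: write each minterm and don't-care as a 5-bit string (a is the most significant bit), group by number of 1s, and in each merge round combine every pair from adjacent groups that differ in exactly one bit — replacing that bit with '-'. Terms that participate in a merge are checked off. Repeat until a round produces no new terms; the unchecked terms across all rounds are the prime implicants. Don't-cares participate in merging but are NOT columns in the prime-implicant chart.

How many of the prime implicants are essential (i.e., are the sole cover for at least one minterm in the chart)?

size-2^0 implicants → 00000(✓)  00011(✓)  00100(✓)  00111(✓)  01000(✓)  01001(✓)  01010(✓)  01011(✓)  01100(✓)  01111(✓)  10000(✓)  10001(✓)  10010(✓)  10011(✓)  10100(✓)  10101(✓)  10110(✓)  10111(✓)  11000(✓)  11001(✓)  11010(✓)  11100(✓)  11111(✓)
size-2^1 implicants → -0000(✓)  -0011(✓)  -0100(✓)  -0111(✓)  -1000(✓)  -1001(✓)  -1010(✓)  -1100(✓)  -1111(✓)  0-000(✓)  0-011(✓)  0-100(✓)  0-111(✓)  00-00(✓)  00-11(✓)  01-00(✓)  01-11(✓)  010-0(✓)  010-1(✓)  0100-(✓)  0101-(✓)  1-000(✓)  1-001(✓)  1-010(✓)  1-100(✓)  1-111(✓)  10-00(✓)  10-01(✓)  10-10(✓)  10-11(✓)  100-0(✓)  100-1(✓)  1000-(✓)  1001-(✓)  101-0(✓)  101-1(✓)  1010-(✓)  1011-(✓)  11-00(✓)  110-0(✓)  1100-(✓)
size-2^2 implicants → --000(✓)  --100(✓)  --111  -0-00(✓)  -0-11  -1-00(✓)  -10-0  -100-  0--00(✓)  0--11  010--  1--00(✓)  1-0-0  1-00-  10--0(✓)  10--1(✓)  10-0-(✓)  10-1-(✓)  100--(✓)  101--(✓)
size-2^3 implicants → ---00  10---
Unchecked terms (primes): ---00, --111, -0-11, -10-0, -100-, 0--11, 010--, 1-0-0, 1-00-, 10---
Minterm coverage:
  m0 ⊆ ---00 [E]
  m3 ⊆ -0-11,0--11
  m4 ⊆ ---00 [E]
  m7 ⊆ --111,-0-11,0--11
  m8 ⊆ ---00,-10-0,-100-,010--
  m10 ⊆ -10-0,010--
  m11 ⊆ 0--11,010--
  m12 ⊆ ---00 [E]
  m16 ⊆ ---00,1-0-0,1-00-,10---
  m17 ⊆ 1-00-,10---
  m18 ⊆ 1-0-0,10---
  m19 ⊆ -0-11,10---
  m20 ⊆ ---00,10---
  m21 ⊆ 10--- [E]
  m22 ⊆ 10--- [E]
  m23 ⊆ --111,-0-11,10---
  m24 ⊆ ---00,-10-0,-100-,1-0-0,1-00-
  m25 ⊆ -100-,1-00-
  m26 ⊆ -10-0,1-0-0
  m31 ⊆ --111 [E]
E = {---00, --111, 10---}

3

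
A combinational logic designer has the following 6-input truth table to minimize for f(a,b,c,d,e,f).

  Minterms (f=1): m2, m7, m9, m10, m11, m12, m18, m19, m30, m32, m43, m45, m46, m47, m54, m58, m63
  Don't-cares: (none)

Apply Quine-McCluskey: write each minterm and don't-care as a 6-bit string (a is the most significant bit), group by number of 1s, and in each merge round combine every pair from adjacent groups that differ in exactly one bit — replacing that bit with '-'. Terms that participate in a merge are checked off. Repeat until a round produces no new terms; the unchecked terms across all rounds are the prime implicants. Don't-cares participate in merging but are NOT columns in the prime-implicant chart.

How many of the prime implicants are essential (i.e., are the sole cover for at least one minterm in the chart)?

11

Round 0: 000010✓ 000111 001001✓ 001010✓ 001011✓ 001100 010010✓ 010011✓ 011110 100000 101011✓ 101101✓ 101110✓ 101111✓ 110110 111010 111111✓
Round 1: -01011 0-0010 00-010 0010-1 00101- 01001- 1-1111 101-11 1011-1 10111-
PIs = {-01011, 0-0010, 00-010, 000111, 0010-1, 00101-, 001100, 01001-, 011110, 1-1111, 100000, 101-11, 1011-1, 10111-, 110110, 111010}
Coverage chart:
  m2: 0-0010,00-010
  m7: 000111 ←essential
  m9: 0010-1 ←essential
  m10: 00-010,00101-
  m11: -01011,0010-1,00101-
  m12: 001100 ←essential
  m18: 0-0010,01001-
  m19: 01001- ←essential
  m30: 011110 ←essential
  m32: 100000 ←essential
  m43: -01011,101-11
  m45: 1011-1 ←essential
  m46: 10111- ←essential
  m47: 1-1111,101-11,1011-1,10111-
  m54: 110110 ←essential
  m58: 111010 ←essential
  m63: 1-1111 ←essential
Essential: 000111, 0010-1, 001100, 01001-, 011110, 1-1111, 100000, 1011-1, 10111-, 110110, 111010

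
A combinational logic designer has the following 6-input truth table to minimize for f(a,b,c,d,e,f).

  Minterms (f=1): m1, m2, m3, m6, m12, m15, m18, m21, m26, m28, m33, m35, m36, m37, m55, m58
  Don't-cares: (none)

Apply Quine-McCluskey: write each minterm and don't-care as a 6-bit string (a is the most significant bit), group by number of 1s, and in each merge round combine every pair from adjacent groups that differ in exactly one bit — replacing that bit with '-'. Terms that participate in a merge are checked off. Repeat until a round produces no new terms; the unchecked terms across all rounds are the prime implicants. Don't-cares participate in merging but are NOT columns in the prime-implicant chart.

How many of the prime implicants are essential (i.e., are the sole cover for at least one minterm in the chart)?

size-2^0 implicants → 000001(✓)  000010(✓)  000011(✓)  000110(✓)  001100(✓)  001111  010010(✓)  010101  011010(✓)  011100(✓)  100001(✓)  100011(✓)  100100(✓)  100101(✓)  110111  111010(✓)
size-2^1 implicants → -00001(✓)  -00011(✓)  -11010  0-0010  0-1100  000-10  0000-1(✓)  00001-  01-010  100-01  1000-1(✓)  10010-
size-2^2 implicants → -000-1
Unchecked terms (primes): -000-1, -11010, 0-0010, 0-1100, 000-10, 00001-, 001111, 01-010, 010101, 100-01, 10010-, 110111
Minterm coverage:
  m1 ⊆ -000-1 [E]
  m2 ⊆ 0-0010,000-10,00001-
  m3 ⊆ -000-1,00001-
  m6 ⊆ 000-10 [E]
  m12 ⊆ 0-1100 [E]
  m15 ⊆ 001111 [E]
  m18 ⊆ 0-0010,01-010
  m21 ⊆ 010101 [E]
  m26 ⊆ -11010,01-010
  m28 ⊆ 0-1100 [E]
  m33 ⊆ -000-1,100-01
  m35 ⊆ -000-1 [E]
  m36 ⊆ 10010- [E]
  m37 ⊆ 100-01,10010-
  m55 ⊆ 110111 [E]
  m58 ⊆ -11010 [E]
E = {-000-1, -11010, 0-1100, 000-10, 001111, 010101, 10010-, 110111}

8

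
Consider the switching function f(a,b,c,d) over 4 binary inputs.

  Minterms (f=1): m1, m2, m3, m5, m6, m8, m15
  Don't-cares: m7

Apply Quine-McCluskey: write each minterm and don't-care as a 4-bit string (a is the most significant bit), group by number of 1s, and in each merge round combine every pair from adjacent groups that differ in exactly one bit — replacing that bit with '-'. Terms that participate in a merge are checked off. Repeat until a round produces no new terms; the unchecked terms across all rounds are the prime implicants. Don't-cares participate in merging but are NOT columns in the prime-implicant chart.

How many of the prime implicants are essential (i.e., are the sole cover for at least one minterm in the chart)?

Round 0: 0001✓ 0010✓ 0011✓ 0101✓ 0110✓ 0111✓ 1000 1111✓
Round 1: -111 0-01✓ 0-10✓ 0-11✓ 00-1✓ 001-✓ 01-1✓ 011-✓
Round 2: 0--1 0-1-
PIs = {-111, 0--1, 0-1-, 1000}
Coverage chart:
  m1: 0--1 ←essential
  m2: 0-1- ←essential
  m3: 0--1,0-1-
  m5: 0--1 ←essential
  m6: 0-1- ←essential
  m8: 1000 ←essential
  m15: -111 ←essential
Essential: -111, 0--1, 0-1-, 1000

4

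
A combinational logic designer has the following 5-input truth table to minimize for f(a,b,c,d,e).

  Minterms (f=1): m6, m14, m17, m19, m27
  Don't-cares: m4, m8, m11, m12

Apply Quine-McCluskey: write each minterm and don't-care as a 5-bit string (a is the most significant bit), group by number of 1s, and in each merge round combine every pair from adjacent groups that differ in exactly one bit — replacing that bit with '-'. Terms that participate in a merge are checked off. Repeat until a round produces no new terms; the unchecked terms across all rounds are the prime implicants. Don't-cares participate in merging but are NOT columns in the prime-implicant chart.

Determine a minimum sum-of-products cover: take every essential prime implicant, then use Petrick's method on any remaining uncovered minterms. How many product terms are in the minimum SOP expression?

3

size-2^0 implicants → 00100(✓)  00110(✓)  01000(✓)  01011(✓)  01100(✓)  01110(✓)  10001(✓)  10011(✓)  11011(✓)
size-2^1 implicants → -1011  0-100(✓)  0-110(✓)  001-0(✓)  01-00  011-0(✓)  1-011  100-1
size-2^2 implicants → 0-1-0
Unchecked terms (primes): -1011, 0-1-0, 01-00, 1-011, 100-1
Minterm coverage:
  m6 ⊆ 0-1-0 [E]
  m14 ⊆ 0-1-0 [E]
  m17 ⊆ 100-1 [E]
  m19 ⊆ 1-011,100-1
  m27 ⊆ -1011,1-011
E = {0-1-0, 100-1}
Petrick residual → -1011
Cover = bc'de + a'ce' + ab'c'e  |cover|=3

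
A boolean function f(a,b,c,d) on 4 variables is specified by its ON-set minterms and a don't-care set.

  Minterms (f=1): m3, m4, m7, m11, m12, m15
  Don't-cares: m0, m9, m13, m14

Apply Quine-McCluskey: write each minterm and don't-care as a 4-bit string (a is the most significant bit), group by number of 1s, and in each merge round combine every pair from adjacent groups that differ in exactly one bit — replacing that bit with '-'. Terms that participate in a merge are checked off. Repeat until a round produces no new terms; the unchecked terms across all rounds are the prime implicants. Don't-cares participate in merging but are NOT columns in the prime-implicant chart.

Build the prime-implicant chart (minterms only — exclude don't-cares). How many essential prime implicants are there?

Round 0: 0000✓ 0011✓ 0100✓ 0111✓ 1001✓ 1011✓ 1100✓ 1101✓ 1110✓ 1111✓
Round 1: -011✓ -100 -111✓ 0-00 0-11✓ 1-01✓ 1-11✓ 10-1✓ 11-0✓ 11-1✓ 110-✓ 111-✓
Round 2: --11 1--1 11--
PIs = {--11, -100, 0-00, 1--1, 11--}
Coverage chart:
  m3: --11 ←essential
  m4: -100,0-00
  m7: --11 ←essential
  m11: --11,1--1
  m12: -100,11--
  m15: --11,1--1,11--
Essential: --11

1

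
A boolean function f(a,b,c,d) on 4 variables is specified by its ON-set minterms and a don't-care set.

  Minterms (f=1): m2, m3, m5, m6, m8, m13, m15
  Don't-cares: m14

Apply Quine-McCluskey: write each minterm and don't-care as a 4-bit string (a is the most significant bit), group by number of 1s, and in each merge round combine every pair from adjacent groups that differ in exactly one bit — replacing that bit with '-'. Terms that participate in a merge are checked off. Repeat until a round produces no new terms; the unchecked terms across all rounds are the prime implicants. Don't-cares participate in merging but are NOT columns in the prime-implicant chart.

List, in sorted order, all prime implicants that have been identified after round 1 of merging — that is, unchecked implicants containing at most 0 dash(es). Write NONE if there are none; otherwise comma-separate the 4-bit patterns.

1000

[col 0] 0010*, 0011*, 0101*, 0110*, 1000, 1101*, 1110*, 1111*
[col 1] -101, -110, 0-10, 001-, 11-1, 111-
Prime implicants: -101, -110, 0-10, 001-, 1000, 11-1, 111-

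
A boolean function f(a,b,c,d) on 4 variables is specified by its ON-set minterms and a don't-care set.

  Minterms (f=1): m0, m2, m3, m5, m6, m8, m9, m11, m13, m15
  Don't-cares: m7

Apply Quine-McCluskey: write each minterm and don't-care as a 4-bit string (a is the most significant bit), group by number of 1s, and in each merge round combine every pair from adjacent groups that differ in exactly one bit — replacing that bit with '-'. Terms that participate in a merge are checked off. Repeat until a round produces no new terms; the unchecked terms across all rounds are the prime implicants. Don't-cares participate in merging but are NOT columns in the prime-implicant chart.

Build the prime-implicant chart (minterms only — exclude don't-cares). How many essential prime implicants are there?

2

[col 0] 0000*, 0010*, 0011*, 0101*, 0110*, 0111*, 1000*, 1001*, 1011*, 1101*, 1111*
[col 1] -000, -011*, -101*, -111*, 0-10*, 0-11*, 00-0, 001-*, 01-1*, 011-*, 1-01*, 1-11*, 10-1*, 100-, 11-1*
[col 2] --11, -1-1, 0-1-, 1--1
Prime implicants: --11, -000, -1-1, 0-1-, 00-0, 1--1, 100-
PI chart (minterm → PIs covering it):
  0 | -000,00-0
  2 | 0-1-,00-0
  3 | --11,0-1-
  5 | -1-1  (sole → essential)
  6 | 0-1-  (sole → essential)
  8 | -000,100-
  9 | 1--1,100-
  11 | --11,1--1
  13 | -1-1,1--1
  15 | --11,-1-1,1--1
Essential prime implicants: -1-1, 0-1-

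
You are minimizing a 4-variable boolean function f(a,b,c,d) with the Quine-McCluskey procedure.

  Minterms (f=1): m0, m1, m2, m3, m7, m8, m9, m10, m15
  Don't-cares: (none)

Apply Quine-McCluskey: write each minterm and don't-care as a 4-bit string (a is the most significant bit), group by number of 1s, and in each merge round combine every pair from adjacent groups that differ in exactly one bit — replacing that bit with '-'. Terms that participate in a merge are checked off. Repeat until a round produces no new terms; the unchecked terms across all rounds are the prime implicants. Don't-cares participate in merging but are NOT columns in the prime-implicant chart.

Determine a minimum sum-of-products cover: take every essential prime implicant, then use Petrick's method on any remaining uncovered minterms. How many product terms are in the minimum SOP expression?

4

[col 0] 0000*, 0001*, 0010*, 0011*, 0111*, 1000*, 1001*, 1010*, 1111*
[col 1] -000*, -001*, -010*, -111, 0-11, 00-0*, 00-1*, 000-*, 001-*, 10-0*, 100-*
[col 2] -0-0, -00-, 00--
Prime implicants: -0-0, -00-, -111, 0-11, 00--
PI chart (minterm → PIs covering it):
  0 | -0-0,-00-,00--
  1 | -00-,00--
  2 | -0-0,00--
  3 | 0-11,00--
  7 | -111,0-11
  8 | -0-0,-00-
  9 | -00-  (sole → essential)
  10 | -0-0  (sole → essential)
  15 | -111  (sole → essential)
Essential prime implicants: -0-0, -00-, -111
Petrick residual → 0-11
Minimum SOP uses 4 PIs: b'd' + b'c' + bcd + a'cd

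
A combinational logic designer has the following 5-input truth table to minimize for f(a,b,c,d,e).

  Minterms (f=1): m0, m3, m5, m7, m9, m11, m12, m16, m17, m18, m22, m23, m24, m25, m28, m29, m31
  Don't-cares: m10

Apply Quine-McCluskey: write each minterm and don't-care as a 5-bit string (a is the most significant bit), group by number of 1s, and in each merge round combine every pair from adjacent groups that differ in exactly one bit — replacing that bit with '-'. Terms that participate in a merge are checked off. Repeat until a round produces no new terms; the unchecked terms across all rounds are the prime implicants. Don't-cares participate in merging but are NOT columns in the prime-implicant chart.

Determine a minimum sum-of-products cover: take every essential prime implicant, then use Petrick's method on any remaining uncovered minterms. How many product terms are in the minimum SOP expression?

[col 0] 00000*, 00011*, 00101*, 00111*, 01001*, 01010*, 01011*, 01100*, 10000*, 10001*, 10010*, 10110*, 10111*, 11000*, 11001*, 11100*, 11101*, 11111*
[col 1] -0000, -0111, -1001, -1100, 0-011, 00-11, 001-1, 010-1, 0101-, 1-000*, 1-001*, 1-111, 10-10, 100-0, 1000-*, 1011-, 11-00*, 11-01*, 1100-*, 111-1, 1110-*
[col 2] 1-00-, 11-0-
Prime implicants: -0000, -0111, -1001, -1100, 0-011, 00-11, 001-1, 010-1, 0101-, 1-00-, 1-111, 10-10, 100-0, 1011-, 11-0-, 111-1
PI chart (minterm → PIs covering it):
  0 | -0000  (sole → essential)
  3 | 0-011,00-11
  5 | 001-1  (sole → essential)
  7 | -0111,00-11,001-1
  9 | -1001,010-1
  11 | 0-011,010-1,0101-
  12 | -1100  (sole → essential)
  16 | -0000,1-00-,100-0
  17 | 1-00-  (sole → essential)
  18 | 10-10,100-0
  22 | 10-10,1011-
  23 | -0111,1-111,1011-
  24 | 1-00-,11-0-
  25 | -1001,1-00-,11-0-
  28 | -1100,11-0-
  29 | 11-0-,111-1
  31 | 1-111,111-1
Essential prime implicants: -0000, -1100, 001-1, 1-00-
Petrick residual → -0111, -1001, 0-011, 10-10, 111-1
Minimum SOP uses 9 PIs: b'c'd'e' + b'cde + bc'd'e + bcd'e' + a'c'de + a'b'ce + ac'd' + ab'de' + abce

9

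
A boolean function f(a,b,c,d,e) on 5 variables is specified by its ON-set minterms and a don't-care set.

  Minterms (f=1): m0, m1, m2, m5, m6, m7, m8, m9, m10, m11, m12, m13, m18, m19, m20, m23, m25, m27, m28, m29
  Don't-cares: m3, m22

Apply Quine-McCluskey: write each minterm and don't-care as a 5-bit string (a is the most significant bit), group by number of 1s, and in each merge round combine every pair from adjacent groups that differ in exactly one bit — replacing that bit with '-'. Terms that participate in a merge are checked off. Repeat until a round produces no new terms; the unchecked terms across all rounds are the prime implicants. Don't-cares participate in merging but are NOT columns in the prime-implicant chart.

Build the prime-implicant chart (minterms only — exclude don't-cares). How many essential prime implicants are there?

[col 0] 00000*, 00001*, 00010*, 00011*, 00101*, 00110*, 00111*, 01000*, 01001*, 01010*, 01011*, 01100*, 01101*, 10010*, 10011*, 10100*, 10110*, 10111*, 11001*, 11011*, 11100*, 11101*
[col 1] -0010*, -0011*, -0110*, -0111*, -1001*, -1011*, -1100*, -1101*, 0-000*, 0-001*, 0-010*, 0-011*, 0-101*, 00-01*, 00-10*, 00-11*, 000-0*, 000-1*, 0000-*, 0001-*, 001-1*, 0011-*, 01-00*, 01-01*, 010-0*, 010-1*, 0100-*, 0101-*, 0110-*, 1-011*, 1-100, 10-10*, 10-11*, 1001-*, 101-0, 1011-*, 11-01*, 110-1*, 1110-*
[col 2] --011, -0-10*, -0-11*, -001-*, -011-*, -1-01, -10-1, -110-, 0--01, 0-0-0*, 0-0-1*, 0-00-*, 0-01-*, 00--1, 00-1-*, 000--*, 01-0-, 010--*, 10-1-*
[col 3] -0-1-, 0-0--
Prime implicants: --011, -0-1-, -1-01, -10-1, -110-, 0--01, 0-0--, 00--1, 01-0-, 1-100, 101-0
PI chart (minterm → PIs covering it):
  0 | 0-0--  (sole → essential)
  1 | 0--01,0-0--,00--1
  2 | -0-1-,0-0--
  5 | 0--01,00--1
  6 | -0-1-  (sole → essential)
  7 | -0-1-,00--1
  8 | 0-0--,01-0-
  9 | -1-01,-10-1,0--01,0-0--,01-0-
  10 | 0-0--  (sole → essential)
  11 | --011,-10-1,0-0--
  12 | -110-,01-0-
  13 | -1-01,-110-,0--01,01-0-
  18 | -0-1-  (sole → essential)
  19 | --011,-0-1-
  20 | 1-100,101-0
  23 | -0-1-  (sole → essential)
  25 | -1-01,-10-1
  27 | --011,-10-1
  28 | -110-,1-100
  29 | -1-01,-110-
Essential prime implicants: -0-1-, 0-0--

2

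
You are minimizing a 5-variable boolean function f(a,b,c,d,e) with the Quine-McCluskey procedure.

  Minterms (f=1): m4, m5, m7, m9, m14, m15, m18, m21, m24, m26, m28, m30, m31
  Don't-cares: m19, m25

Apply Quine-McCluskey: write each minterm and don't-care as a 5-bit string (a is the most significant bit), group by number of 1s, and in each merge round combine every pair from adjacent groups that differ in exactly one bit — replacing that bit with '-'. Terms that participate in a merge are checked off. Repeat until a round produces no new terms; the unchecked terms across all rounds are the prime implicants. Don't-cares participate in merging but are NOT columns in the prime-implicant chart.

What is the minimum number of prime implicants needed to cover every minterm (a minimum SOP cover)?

7

size-2^0 implicants → 00100(✓)  00101(✓)  00111(✓)  01001(✓)  01110(✓)  01111(✓)  10010(✓)  10011(✓)  10101(✓)  11000(✓)  11001(✓)  11010(✓)  11100(✓)  11110(✓)  11111(✓)
size-2^1 implicants → -0101  -1001  -1110(✓)  -1111(✓)  0-111  001-1  0010-  0111-(✓)  1-010  1001-  11-00(✓)  11-10(✓)  110-0(✓)  1100-  111-0(✓)  1111-(✓)
size-2^2 implicants → -111-  11--0
Unchecked terms (primes): -0101, -1001, -111-, 0-111, 001-1, 0010-, 1-010, 1001-, 11--0, 1100-
Minterm coverage:
  m4 ⊆ 0010- [E]
  m5 ⊆ -0101,001-1,0010-
  m7 ⊆ 0-111,001-1
  m9 ⊆ -1001 [E]
  m14 ⊆ -111- [E]
  m15 ⊆ -111-,0-111
  m18 ⊆ 1-010,1001-
  m21 ⊆ -0101 [E]
  m24 ⊆ 11--0,1100-
  m26 ⊆ 1-010,11--0
  m28 ⊆ 11--0 [E]
  m30 ⊆ -111-,11--0
  m31 ⊆ -111- [E]
E = {-0101, -1001, -111-, 0010-, 11--0}
Petrick residual → 0-111, 1-010
Cover = b'cd'e + bc'd'e + bcd + a'cde + a'b'cd' + ac'de' + abe'  |cover|=7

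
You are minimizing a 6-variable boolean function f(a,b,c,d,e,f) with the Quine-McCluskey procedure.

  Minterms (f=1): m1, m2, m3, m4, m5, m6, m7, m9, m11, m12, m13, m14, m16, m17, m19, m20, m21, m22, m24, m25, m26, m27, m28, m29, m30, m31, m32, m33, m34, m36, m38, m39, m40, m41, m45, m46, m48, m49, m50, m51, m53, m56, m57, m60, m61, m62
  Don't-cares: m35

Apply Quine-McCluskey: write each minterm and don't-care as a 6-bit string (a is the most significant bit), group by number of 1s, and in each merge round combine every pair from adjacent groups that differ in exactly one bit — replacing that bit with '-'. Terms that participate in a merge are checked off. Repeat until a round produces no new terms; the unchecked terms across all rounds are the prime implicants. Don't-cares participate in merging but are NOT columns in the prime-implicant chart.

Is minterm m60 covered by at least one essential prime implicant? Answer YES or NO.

size-2^0 implicants → 000001(✓)  000010(✓)  000011(✓)  000100(✓)  000101(✓)  000110(✓)  000111(✓)  001001(✓)  001011(✓)  001100(✓)  001101(✓)  001110(✓)  010000(✓)  010001(✓)  010011(✓)  010100(✓)  010101(✓)  010110(✓)  011000(✓)  011001(✓)  011010(✓)  011011(✓)  011100(✓)  011101(✓)  011110(✓)  011111(✓)  100000(✓)  100001(✓)  100010(✓)  100011(✓)  100100(✓)  100110(✓)  100111(✓)  101000(✓)  101001(✓)  101101(✓)  101110(✓)  110000(✓)  110001(✓)  110010(✓)  110011(✓)  110101(✓)  111000(✓)  111001(✓)  111100(✓)  111101(✓)  111110(✓)
size-2^1 implicants → -00001(✓)  -00010(✓)  -00011(✓)  -00100(✓)  -00110(✓)  -00111(✓)  -01001(✓)  -01101(✓)  -01110(✓)  -10000(✓)  -10001(✓)  -10011(✓)  -10101(✓)  -11000(✓)  -11001(✓)  -11100(✓)  -11101(✓)  -11110(✓)  0-0001(✓)  0-0011(✓)  0-0100(✓)  0-0101(✓)  0-0110(✓)  0-1001(✓)  0-1011(✓)  0-1100(✓)  0-1101(✓)  0-1110(✓)  00-001(✓)  00-011(✓)  00-100(✓)  00-101(✓)  00-110(✓)  000-01(✓)  000-10(✓)  000-11(✓)  0000-1(✓)  00001-(✓)  0001-0(✓)  0001-1(✓)  00010-(✓)  00011-(✓)  001-01(✓)  0010-1(✓)  0011-0(✓)  00110-(✓)  01-000(✓)  01-001(✓)  01-011(✓)  01-100(✓)  01-101(✓)  01-110(✓)  010-00(✓)  010-01(✓)  0100-1(✓)  01000-(✓)  0101-0(✓)  01010-(✓)  011-00(✓)  011-01(✓)  011-10(✓)  011-11(✓)  0110-0(✓)  0110-1(✓)  01100-(✓)  01101-(✓)  0111-0(✓)  0111-1(✓)  01110-(✓)  01111-(✓)  1-0000(✓)  1-0001(✓)  1-0010(✓)  1-0011(✓)  1-1000(✓)  1-1001(✓)  1-1101(✓)  1-1110(✓)  10-000(✓)  10-001(✓)  10-110(✓)  100-00(✓)  100-10(✓)  100-11(✓)  1000-0(✓)  1000-1(✓)  10000-(✓)  10001-(✓)  1001-0(✓)  10011-(✓)  101-01(✓)  10100-(✓)  11-000(✓)  11-001(✓)  11-101(✓)  110-01(✓)  1100-0(✓)  1100-1(✓)  11000-(✓)  11001-(✓)  111-00(✓)  111-01(✓)  11100-(✓)  1111-0(✓)  11110-(✓)
size-2^2 implicants → --0001(✓)  --0011(✓)  --1001(✓)  --1101(✓)  --1110  -0-001(✓)  -0-110  -00-10(✓)  -00-11(✓)  -000-1(✓)  -0001-(✓)  -001-0  -0011-(✓)  -01-01(✓)  -1-000(✓)  -1-001(✓)  -1-101(✓)  -10-01(✓)  -100-1(✓)  -1000-(✓)  -11-00(✓)  -11-01(✓)  -1100-(✓)  -111-0  -1110-(✓)  0--001(✓)  0--011(✓)  0--100(✓)  0--101(✓)  0--110(✓)  0-0-01(✓)  0-00-1(✓)  0-01-0(✓)  0-010-(✓)  0-1-01(✓)  0-10-1(✓)  0-11-0(✓)  0-110-(✓)  00--01(✓)  00-0-1(✓)  00-1-0(✓)  00-10-(✓)  000--1  000-1-(✓)  0001--  01--00(✓)  01--01(✓)  01-0-1(✓)  01-00-(✓)  01-1-0(✓)  01-10-(✓)  010-0-(✓)  011--0(✓)  011--1(✓)  011-0-(✓)  011-1-(✓)  0110--(✓)  0111--(✓)  1--000(✓)  1--001(✓)  1-00-0(✓)  1-00-1(✓)  1-000-(✓)  1-001-(✓)  1-1-01(✓)  1-100-(✓)  10-00-(✓)  100--0  100-1-(✓)  1000--(✓)  11--01(✓)  11-00-(✓)  1100--(✓)  111-0-(✓)
size-2^3 implicants → ---001  --00-1  --1-01  -00-1-  -1--01  -1-00-  -11-0-  0---01  0--0-1  0--1-0  0--10-  01--0-  011---  1--00-  1-00--
Unchecked terms (primes): ---001, --00-1, --1-01, --1110, -0-110, -00-1-, -001-0, -1--01, -1-00-, -11-0-, -111-0, 0---01, 0--0-1, 0--1-0, 0--10-, 000--1, 0001--, 01--0-, 011---, 1--00-, 1-00--, 100--0
Minterm coverage:
  m1 ⊆ ---001,--00-1,0---01,0--0-1,000--1
  m2 ⊆ -00-1- [E]
  m3 ⊆ --00-1,-00-1-,0--0-1,000--1
  m4 ⊆ -001-0,0--1-0,0--10-,0001--
  m5 ⊆ 0---01,0--10-,000--1,0001--
  m6 ⊆ -0-110,-00-1-,-001-0,0--1-0,0001--
  m7 ⊆ -00-1-,000--1,0001--
  m9 ⊆ ---001,--1-01,0---01,0--0-1
  m11 ⊆ 0--0-1 [E]
  m12 ⊆ 0--1-0,0--10-
  m13 ⊆ --1-01,0---01,0--10-
  m14 ⊆ --1110,-0-110,0--1-0
  m16 ⊆ -1-00-,01--0-
  m17 ⊆ ---001,--00-1,-1--01,-1-00-,0---01,0--0-1,01--0-
  m19 ⊆ --00-1,0--0-1
  m20 ⊆ 0--1-0,0--10-,01--0-
  m21 ⊆ -1--01,0---01,0--10-,01--0-
  m22 ⊆ 0--1-0 [E]
  m24 ⊆ -1-00-,-11-0-,01--0-,011---
  m25 ⊆ ---001,--1-01,-1--01,-1-00-,-11-0-,0---01,0--0-1,01--0-,011---
  m26 ⊆ 011--- [E]
  m27 ⊆ 0--0-1,011---
  m28 ⊆ -11-0-,-111-0,0--1-0,0--10-,01--0-,011---
  m29 ⊆ --1-01,-1--01,-11-0-,0---01,0--10-,01--0-,011---
  m30 ⊆ --1110,-111-0,0--1-0,011---
  m31 ⊆ 011--- [E]
  m32 ⊆ 1--00-,1-00--,100--0
  m33 ⊆ ---001,--00-1,1--00-,1-00--
  m34 ⊆ -00-1-,1-00--,100--0
  m36 ⊆ -001-0,100--0
  m38 ⊆ -0-110,-00-1-,-001-0,100--0
  m39 ⊆ -00-1- [E]
  m40 ⊆ 1--00- [E]
  m41 ⊆ ---001,--1-01,1--00-
  m45 ⊆ --1-01 [E]
  m46 ⊆ --1110,-0-110
  m48 ⊆ -1-00-,1--00-,1-00--
  m49 ⊆ ---001,--00-1,-1--01,-1-00-,1--00-,1-00--
  m50 ⊆ 1-00-- [E]
  m51 ⊆ --00-1,1-00--
  m53 ⊆ -1--01 [E]
  m56 ⊆ -1-00-,-11-0-,1--00-
  m57 ⊆ ---001,--1-01,-1--01,-1-00-,-11-0-,1--00-
  m60 ⊆ -11-0-,-111-0
  m61 ⊆ --1-01,-1--01,-11-0-
  m62 ⊆ --1110,-111-0
E = {--1-01, -00-1-, -1--01, 0--0-1, 0--1-0, 011---, 1--00-, 1-00--}

NO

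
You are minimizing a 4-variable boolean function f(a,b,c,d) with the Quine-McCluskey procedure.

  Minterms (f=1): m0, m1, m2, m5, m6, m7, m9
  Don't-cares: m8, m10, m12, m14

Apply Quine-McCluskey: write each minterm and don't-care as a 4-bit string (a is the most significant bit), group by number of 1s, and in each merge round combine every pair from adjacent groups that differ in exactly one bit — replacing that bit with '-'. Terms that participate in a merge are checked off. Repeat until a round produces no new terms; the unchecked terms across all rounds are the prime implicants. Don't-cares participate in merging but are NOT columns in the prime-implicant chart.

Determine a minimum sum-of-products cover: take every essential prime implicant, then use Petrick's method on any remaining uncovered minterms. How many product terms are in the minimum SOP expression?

3

size-2^0 implicants → 0000(✓)  0001(✓)  0010(✓)  0101(✓)  0110(✓)  0111(✓)  1000(✓)  1001(✓)  1010(✓)  1100(✓)  1110(✓)
size-2^1 implicants → -000(✓)  -001(✓)  -010(✓)  -110(✓)  0-01  0-10(✓)  00-0(✓)  000-(✓)  01-1  011-  1-00(✓)  1-10(✓)  10-0(✓)  100-(✓)  11-0(✓)
size-2^2 implicants → --10  -0-0  -00-  1--0
Unchecked terms (primes): --10, -0-0, -00-, 0-01, 01-1, 011-, 1--0
Minterm coverage:
  m0 ⊆ -0-0,-00-
  m1 ⊆ -00-,0-01
  m2 ⊆ --10,-0-0
  m5 ⊆ 0-01,01-1
  m6 ⊆ --10,011-
  m7 ⊆ 01-1,011-
  m9 ⊆ -00- [E]
E = {-00-}
Petrick residual → --10, 01-1
Cover = cd' + b'c' + a'bd  |cover|=3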